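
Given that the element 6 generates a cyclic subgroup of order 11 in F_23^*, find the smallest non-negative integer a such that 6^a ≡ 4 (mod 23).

10

Successive powers of 6 modulo 23:
  6^0=1  6^1=6  6^2=13  6^3=9  6^4=8  6^5=2
  6^6=12  6^7=3  6^8=18  6^9=16  6^10=4
So 6^10 ≡ 4 (mod 23), giving a = 10.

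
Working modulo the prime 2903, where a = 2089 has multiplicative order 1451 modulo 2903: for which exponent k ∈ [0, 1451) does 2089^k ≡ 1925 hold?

544

Baby-step giant-step with m = ceil(sqrt(1451)) = 39.
Baby table (2089^j mod 2903 for j=0..38):
  0:1  1:2089  2:712  3:1032  4:1822  5:325  6:2526  7:2063
  8:1555  9:2841  10:1117  11:2304  12:2785  13:253  14:171  15:150
  16:2729  17:2292  18:941  19:418  20:2302  21:1510  22:1732  23:1010
  24:2312  25:2079  26:143  27:2621  28:211  29:2426  30:2179  31:27
  32:1246  33:1806  34:1737  35:2746  36:66  37:1433  38:544
Giant step factor: 2089^(-39) ≡ 1204 (mod 2903).
Scan 1925·1204^i mod 2903 for i = 0, 1, …:
  i=0: 1925   i=1: 1106   i=2: 2050   i=3: 650
  i=4: 1693   i=5: 466   i=6: 785   i=7: 1665
  i=8: 1590   i=9: 1283   i=10: 336   i=11: 1027
  i=12: 2733   i=13: 1433
Match at i=13, j=37: k = 13·39 + 37 = 544.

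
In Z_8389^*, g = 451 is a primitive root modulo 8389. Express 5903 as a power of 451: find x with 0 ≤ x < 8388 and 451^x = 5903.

4333

Baby-step giant-step with m = ceil(sqrt(8388)) = 92.
Baby table (451^j mod 8389 for j=0..91):
  0:1  1:451  2:2065  3:136  4:2613  5:4003  6:1718  7:3030
  8:7512  9:7145  10:1019  11:6563  12:6985  13:4360  14:3334  15:2003
  16:5730  17:418  18:3960  19:7492  20:6514  21:1664  22:3843  23:5059
  24:8190  25:2530  26:126  27:6492  28:131  29:358  30:2067  31:1038
  32:6743  33:4275  34:6944  35:2647  36:2559  37:4816  38:7654  39:4075
  40:634  41:708  42:526  43:2334  44:4009  45:4424  46:7031  47:8328
  48:6045  49:8259  50:93  51:8387  52:7487  53:4259  54:8117  55:3163
  56:383  57:4953  58:2329  59:1754  60:2488  61:6351  62:3652  63:2808
  64:8058  65:1721  66:4383  67:5318  68:7553  69:469  70:1794  71:3750
  72:5061  73:703  74:6660  75:398  76:3329  77:8137  78:3794  79:8127
  80:7673  81:4255  82:6313  83:3292  84:8228  85:2890  86:3095  87:3271
  88:7146  89:1470  90:239  91:7121
Giant step factor: 451^(-92) ≡ 2352 (mod 8389).
Scan 5903·2352^i mod 8389 for i = 0, 1, …:
  i=0: 5903   i=1: 61   i=2: 859   i=3: 7008
  i=4: 6820   i=5: 872   i=6: 4028   i=7: 2675
  i=8: 8239   i=9: 7927     …   i=46: 8203
  i=47: 7145
Match at i=47, j=9: x = 47·92 + 9 = 4333.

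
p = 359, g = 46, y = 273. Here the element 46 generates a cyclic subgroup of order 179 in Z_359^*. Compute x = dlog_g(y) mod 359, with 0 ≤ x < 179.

140

Baby-step giant-step with m = ceil(sqrt(179)) = 14.
Baby table (46^j mod 359 for j=0..13):
  0:1  1:46  2:321  3:47  4:8  5:9  6:55  7:17
  8:64  9:72  10:81  11:136  12:153  13:217
Giant step factor: 46^(-14) ≡ 200 (mod 359).
Scan 273·200^i mod 359 for i = 0, 1, …:
  i=0: 273   i=1: 32   i=2: 297   i=3: 165
  i=4: 331   i=5: 144   i=6: 80   i=7: 204
  i=8: 233   i=9: 289   i=10: 1
Match at i=10, j=0: x = 10·14 + 0 = 140.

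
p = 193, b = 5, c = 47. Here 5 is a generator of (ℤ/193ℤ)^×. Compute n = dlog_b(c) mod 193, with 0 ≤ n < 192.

29

Baby-step giant-step with m = ceil(sqrt(192)) = 14.
Baby table (5^j mod 193 for j=0..13):
  0:1  1:5  2:25  3:125  4:46  5:37  6:185  7:153
  8:186  9:158  10:18  11:90  12:64  13:127
Giant step factor: 5^(-14) ≡ 162 (mod 193).
Scan 47·162^i mod 193 for i = 0, 1, …:
  i=0: 47   i=1: 87   i=2: 5
Match at i=2, j=1: n = 2·14 + 1 = 29.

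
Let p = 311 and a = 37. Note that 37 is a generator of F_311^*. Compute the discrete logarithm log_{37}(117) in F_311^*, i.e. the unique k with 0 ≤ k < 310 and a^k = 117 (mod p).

Baby-step giant-step with m = ceil(sqrt(310)) = 18.
Baby table (37^j mod 311 for j=0..17):
  0:1  1:37  2:125  3:271  4:75  5:287  6:45  7:110
  8:27  9:66  10:265  11:164  12:159  13:285  14:282  15:171
  16:107  17:227
Giant step factor: 37^(-18) ≡ 156 (mod 311).
Scan 117·156^i mod 311 for i = 0, 1, …:
  i=0: 117   i=1: 214   i=2: 107
Match at i=2, j=16: k = 2·18 + 16 = 52.

52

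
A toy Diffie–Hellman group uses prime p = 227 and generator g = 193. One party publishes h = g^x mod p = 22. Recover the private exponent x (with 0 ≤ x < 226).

Baby-step giant-step with m = ceil(sqrt(226)) = 16.
Baby table (193^j mod 227 for j=0..15):
  0:1  1:193  2:21  3:194  4:214  5:215  6:181  7:202
  8:169  9:156  10:144  11:98  12:73  13:15  14:171  15:88
Giant step factor: 193^(-16) ≡ 155 (mod 227).
Scan 22·155^i mod 227 for i = 0, 1, …:
  i=0: 22   i=1: 5   i=2: 94   i=3: 42
  i=4: 154   i=5: 35   i=6: 204   i=7: 67
  i=8: 170   i=9: 18   i=10: 66   i=11: 15
Match at i=11, j=13: x = 11·16 + 13 = 189.

189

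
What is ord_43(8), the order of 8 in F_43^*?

14

The order of 8 must divide p − 1 = 42 = 2 · 3 · 7.
Divisors: 1, 2, 3, 6, 7, 14, 21, 42.
Check each in increasing order: 8^1 ≡ 8;  8^2 ≡ 21;  8^3 ≡ 39;  8^6 ≡ 16;  8^7 ≡ 42;  8^14 ≡ 1.
Smallest exponent giving 1 is 14.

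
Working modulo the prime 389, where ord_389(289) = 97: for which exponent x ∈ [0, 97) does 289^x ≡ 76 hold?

Baby-step giant-step with m = ceil(sqrt(97)) = 10.
Baby table (289^j mod 389 for j=0..9):
  0:1  1:289  2:275  3:119  4:159  5:49  6:157  7:249
  8:385  9:11
Giant step factor: 289^(-10) ≡ 180 (mod 389).
Scan 76·180^i mod 389 for i = 0, 1, …:
  i=0: 76   i=1: 65   i=2: 30   i=3: 343
  i=4: 278   i=5: 248   i=6: 294   i=7: 16
  i=8: 157
Match at i=8, j=6: x = 8·10 + 6 = 86.

86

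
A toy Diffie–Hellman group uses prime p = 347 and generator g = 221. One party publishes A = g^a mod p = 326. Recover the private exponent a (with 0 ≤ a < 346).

Baby-step giant-step with m = ceil(sqrt(346)) = 19.
Baby table (221^j mod 347 for j=0..18):
  0:1  1:221  2:261  3:79  4:109  5:146  6:342  7:283
  8:83  9:299  10:149  11:311  12:25  13:320  14:279  15:240
  16:296  17:180  18:222
Giant step factor: 221^(-19) ≡ 18 (mod 347).
Scan 326·18^i mod 347 for i = 0, 1, …:
  i=0: 326   i=1: 316   i=2: 136   i=3: 19
  i=4: 342
Match at i=4, j=6: a = 4·19 + 6 = 82.

82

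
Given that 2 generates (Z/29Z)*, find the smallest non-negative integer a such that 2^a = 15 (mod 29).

27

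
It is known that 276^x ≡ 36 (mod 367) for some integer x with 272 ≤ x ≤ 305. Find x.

Compute 276^272 mod 367 = 62, then multiply by 276 repeatedly:
  276^272=62  276^273=230  276^274=356  276^275=267  276^276=292
  276^277=219  276^278=256  276^279=192  276^280=144  276^281=108
  276^282=81  276^283=336  276^284=252  276^285=189  276^286=50
  276^287=221  276^288=74  276^289=239  276^290=271  276^291=295
  276^292=313  276^293=143  276^294=199  276^295=241  276^296=89
  276^297=342  276^298=73  276^299=330  276^300=64  276^301=48
  276^302=36
Found 36 at exponent 302.

302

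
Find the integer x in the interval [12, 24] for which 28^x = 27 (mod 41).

Compute 28^12 mod 41 = 4, then multiply by 28 repeatedly:
  28^12=4  28^13=30  28^14=20  28^15=27
Found 27 at exponent 15.

15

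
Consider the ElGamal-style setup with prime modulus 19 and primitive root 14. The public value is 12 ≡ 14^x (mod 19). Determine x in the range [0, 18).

15

Successive powers of 14 modulo 19:
  14^0=1  14^1=14  14^2=6  14^3=8  14^4=17  14^5=10
  14^6=7  14^7=3  14^8=4  14^9=18  14^10=5  14^11=13
  14^12=11  14^13=2  14^14=9  14^15=12
So 14^15 ≡ 12 (mod 19), giving x = 15.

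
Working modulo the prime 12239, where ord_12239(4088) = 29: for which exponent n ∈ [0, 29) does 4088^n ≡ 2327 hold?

22

Successive powers of 4088 modulo 12239:
  4088^0=1  4088^1=4088  4088^2=5509  4088^3=1032  4088^4=8600  4088^5=6392
  4088^6=231  4088^7=1925  4088^8=11962  4088^9=5851  4088^10=3882  4088^11=7872
  4088^12=4405  4088^13=4071  4088^14=9447  4088^15=5291  4088^16=3295  4088^17=7060
  4088^18=1718  4088^19=10237  4088^20=3715  4088^21=10560  4088^22=2327
So 4088^22 ≡ 2327 (mod 12239), giving n = 22.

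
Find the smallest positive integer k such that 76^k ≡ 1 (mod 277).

The order of 76 must divide p − 1 = 276 = 2^2 · 3 · 23.
Divisors: 1, 2, 3, 4, 6, 12, 23, 46, 69, 92, 138, 276.
Check each in increasing order: 76^1 ≡ 76;  76^2 ≡ 236;  76^3 ≡ 208;  76^4 ≡ 19;  76^6 ≡ 52;  76^12 ≡ 211;  76^23 ≡ 276;  76^46 ≡ 1.
Smallest exponent giving 1 is 46.

46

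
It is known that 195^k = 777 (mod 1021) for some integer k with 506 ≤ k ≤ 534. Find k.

Compute 195^506 mod 1021 = 590, then multiply by 195 repeatedly:
  195^506=590  195^507=698  195^508=317  195^509=555  195^510=1020
  195^511=826  195^512=773  195^513=648  195^514=777
Found 777 at exponent 514.

514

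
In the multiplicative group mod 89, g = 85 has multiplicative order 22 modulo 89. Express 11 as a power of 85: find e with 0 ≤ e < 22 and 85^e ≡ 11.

15

Successive powers of 85 modulo 89:
  85^0=1  85^1=85  85^2=16  85^3=25  85^4=78  85^5=44
  85^6=2  85^7=81  85^8=32  85^9=50  85^10=67  85^11=88
  85^12=4  85^13=73  85^14=64  85^15=11
So 85^15 ≡ 11 (mod 89), giving e = 15.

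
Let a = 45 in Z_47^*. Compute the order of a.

The order of 45 must divide p − 1 = 46 = 2 · 23.
Divisors: 1, 2, 23, 46.
Check each in increasing order: 45^1 ≡ 45;  45^2 ≡ 4;  45^23 ≡ 46;  45^46 ≡ 1.
Smallest exponent giving 1 is 46.

46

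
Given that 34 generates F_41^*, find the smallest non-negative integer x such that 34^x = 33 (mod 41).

22

Successive powers of 34 modulo 41:
  34^0=1  34^1=34  34^2=8  34^3=26  34^4=23  34^5=3
  34^6=20  34^7=24  34^8=37  34^9=28  34^10=9  34^11=19
  34^12=31  34^13=29  34^14=2  34^15=27  34^16=16  34^17=11
  34^18=5  34^19=6  34^20=40  34^21=7  34^22=33
So 34^22 ≡ 33 (mod 41), giving x = 22.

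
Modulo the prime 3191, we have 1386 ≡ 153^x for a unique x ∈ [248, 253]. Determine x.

249

Compute 153^248 mod 3191 = 1323, then multiply by 153 repeatedly:
  153^248=1323  153^249=1386
Found 1386 at exponent 249.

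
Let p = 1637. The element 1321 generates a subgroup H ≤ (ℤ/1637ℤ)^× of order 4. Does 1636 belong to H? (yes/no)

yes

⟨1321⟩ has order 4; its elements mod 1637 are {1, 316, 1321, 1636}.
1636 is in this set.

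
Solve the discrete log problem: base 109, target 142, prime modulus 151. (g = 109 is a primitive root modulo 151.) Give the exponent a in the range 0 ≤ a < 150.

9

Baby-step giant-step with m = ceil(sqrt(150)) = 13.
Baby table (109^j mod 151 for j=0..12):
  0:1  1:109  2:103  3:53  4:39  5:23  6:91  7:104
  8:11  9:142  10:76  11:130  12:127
Giant step factor: 109^(-13) ≡ 114 (mod 151).
Scan 142·114^i mod 151 for i = 0, 1, …:
  i=0: 142
Match at i=0, j=9: a = 0·13 + 9 = 9.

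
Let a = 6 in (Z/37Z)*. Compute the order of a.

The order of 6 must divide p − 1 = 36 = 2^2 · 3^2.
Divisors: 1, 2, 3, 4, 6, 9, 12, 18, 36.
Check each in increasing order: 6^1 ≡ 6;  6^2 ≡ 36;  6^3 ≡ 31;  6^4 ≡ 1.
Smallest exponent giving 1 is 4.

4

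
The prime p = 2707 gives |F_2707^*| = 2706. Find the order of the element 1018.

1353

The order of 1018 must divide p − 1 = 2706 = 2 · 3 · 11 · 41.
Divisors: 1, 2, 3, 6, 11, 22, 33, 41, 66, 82, 123, 246, 451, 902, 1353, 2706.
Check each in increasing order: 1018^1 ≡ 1018;  1018^2 ≡ 2250;  1018^3 ≡ 378;  1018^6 ≡ 2120;  1018^11 ≡ 389;  1018^22 ≡ 2436;  1018^33 ≡ 154;  1018^41 ≡ 359;  1018^66 ≡ 2060;  1018^82 ≡ 1652;  1018^123 ≡ 235;  1018^246 ≡ 1085;  1018^451 ≡ 1379;  1018^902 ≡ 1327;  1018^1353 ≡ 1.
Smallest exponent giving 1 is 1353.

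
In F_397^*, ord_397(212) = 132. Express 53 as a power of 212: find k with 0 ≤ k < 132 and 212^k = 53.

Baby-step giant-step with m = ceil(sqrt(132)) = 12.
Baby table (212^j mod 397 for j=0..11):
  0:1  1:212  2:83  3:128  4:140  5:302  6:107  7:55
  8:147  9:198  10:291  11:157
Giant step factor: 212^(-12) ≡ 31 (mod 397).
Scan 53·31^i mod 397 for i = 0, 1, …:
  i=0: 53   i=1: 55
Match at i=1, j=7: k = 1·12 + 7 = 19.

19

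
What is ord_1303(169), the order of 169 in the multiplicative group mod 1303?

The order of 169 must divide p − 1 = 1302 = 2 · 3 · 7 · 31.
Divisors: 1, 2, 3, 6, 7, 14, 21, 31, 42, 62, 93, 186, 217, 434, 651, 1302.
Check each in increasing order: 169^1 ≡ 169;  169^2 ≡ 1198;  169^3 ≡ 497;  169^6 ≡ 742;  169^7 ≡ 310;  169^14 ≡ 981;  169^21 ≡ 511;  169^31 ≡ 1207;  169^42 ≡ 521;  169^62 ≡ 95;  169^93 ≡ 1.
Smallest exponent giving 1 is 93.

93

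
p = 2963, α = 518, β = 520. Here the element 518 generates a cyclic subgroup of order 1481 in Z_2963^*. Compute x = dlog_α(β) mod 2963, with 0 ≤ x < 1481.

Baby-step giant-step with m = ceil(sqrt(1481)) = 39.
Baby table (518^j mod 2963 for j=0..38):
  0:1  1:518  2:1654  3:465  4:867  5:1693  6:2889  7:187
  8:2050  9:1146  10:1028  11:2127  12:2513  13:977  14:2376  15:1123
  16:966  17:2604  18:707  19:1777  20:1956  21:2825  22:2591  23:2862
  24:1016  25:1837  26:443  27:1323  28:861  29:1548  30:1854  31:360
  32:2774  33:2840  34:1472  35:1005  36:2065  37:27  38:2134
Giant step factor: 518^(-39) ≡ 2184 (mod 2963).
Scan 520·2184^i mod 2963 for i = 0, 1, …:
  i=0: 520   i=1: 851   i=2: 783   i=3: 421
  i=4: 934   i=5: 1312   i=6: 187
Match at i=6, j=7: x = 6·39 + 7 = 241.

241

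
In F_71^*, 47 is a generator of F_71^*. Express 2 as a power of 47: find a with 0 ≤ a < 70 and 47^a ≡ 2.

Baby-step giant-step with m = ceil(sqrt(70)) = 9.
Baby table (47^j mod 71 for j=0..8):
  0:1  1:47  2:8  3:21  4:64  5:26  6:15  7:66
  8:49
Giant step factor: 47^(-9) ≡ 55 (mod 71).
Scan 2·55^i mod 71 for i = 0, 1, …:
  i=0: 2   i=1: 39   i=2: 15
Match at i=2, j=6: a = 2·9 + 6 = 24.

24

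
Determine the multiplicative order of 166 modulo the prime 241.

120

The order of 166 must divide p − 1 = 240 = 2^4 · 3 · 5.
Divisors: 1, 2, 3, 4, 5, 6, 8, 10, 12, 15, 16, 20, 24, 30, 40, 48, 60, 80, 120, 240.
Check each in increasing order: 166^1 ≡ 166;  166^2 ≡ 82;  166^3 ≡ 116;  166^4 ≡ 217;  166^5 ≡ 113;  166^6 ≡ 201;  166^8 ≡ 94;  166^10 ≡ 237;  166^12 ≡ 154;  166^15 ≡ 30;  166^16 ≡ 160;  166^20 ≡ 16;  166^24 ≡ 98;  166^30 ≡ 177;  166^40 ≡ 15;  166^48 ≡ 205;  166^60 ≡ 240;  166^80 ≡ 225;  166^120 ≡ 1.
Smallest exponent giving 1 is 120.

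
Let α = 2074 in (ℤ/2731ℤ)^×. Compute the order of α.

1365

The order of 2074 must divide p − 1 = 2730 = 2 · 3 · 5 · 7 · 13.
Divisors: 1, 2, 3, 5, 6, 7, 10, 13, 14, 15, 21, 26, 30, 35, 39, 42, 65, 70, 78, 91, 105, 130, 182, 195, 210, 273, 390, 455, 546, 910, 1365, 2730.
Check each in increasing order: 2074^1 ≡ 2074;  2074^2 ≡ 151;  2074^3 ≡ 1840;  2074^5 ≡ 2009;  2074^6 ≡ 1891;  2074^7 ≡ 218;  2074^10 ≡ 2394;  2074^13 ≡ 2588;  2074^14 ≡ 1097;  2074^15 ≡ 255;  2074^21 ≡ 1549;  2074^26 ≡ 1332;  2074^30 ≡ 2212;  2074^35 ≡ 571;  2074^39 ≡ 694;  2074^42 ≡ 1583;  2074^65 ≡ 1330;  2074^70 ≡ 1052;  2074^78 ≡ 980;  2074^91 ≡ 1872;  2074^105 ≡ 2603;  2074^130 ≡ 1943;  2074^182 ≡ 511;  2074^195 ≡ 664;  2074^210 ≡ 2729;  2074^273 ≡ 742;  2074^390 ≡ 1205;  2074^455 ≡ 2284;  2074^546 ≡ 1633;  2074^910 ≡ 446;  2074^1365 ≡ 1.
Smallest exponent giving 1 is 1365.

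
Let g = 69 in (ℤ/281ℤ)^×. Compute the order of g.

140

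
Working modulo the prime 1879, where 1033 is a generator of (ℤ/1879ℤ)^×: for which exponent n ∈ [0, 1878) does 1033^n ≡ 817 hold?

1861

Baby-step giant-step with m = ceil(sqrt(1878)) = 44.
Baby table (1033^j mod 1879 for j=0..43):
  0:1  1:1033  2:1696  3:740  4:1546  5:1747  6:811  7:1608
  8:28  9:739  10:513  11:51  12:71  13:62  14:160  15:1807
  16:784  17:23  18:1211  19:1428  20:109  21:1736  22:722  23:1742
  24:1283  25:644  26:86  27:525  28:1173  29:1633  30:1426  31:1801
  32:223  33:1121  34:529  35:1547  36:901  37:628  38:469  39:1574
  40:607  41:1324  42:1659  43:99
Giant step factor: 1033^(-44) ≡ 814 (mod 1879).
Scan 817·814^i mod 1879 for i = 0, 1, …:
  i=0: 817   i=1: 1751   i=2: 1032   i=3: 135
  i=4: 908   i=5: 665   i=6: 158   i=7: 840
  i=8: 1683   i=9: 171     …   i=41: 808
  i=42: 62
Match at i=42, j=13: n = 42·44 + 13 = 1861.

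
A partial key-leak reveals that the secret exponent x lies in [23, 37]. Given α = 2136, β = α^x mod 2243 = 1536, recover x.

Compute 2136^23 mod 2243 = 1536, then multiply by 2136 repeatedly:
  2136^23=1536
Found 1536 at exponent 23.

23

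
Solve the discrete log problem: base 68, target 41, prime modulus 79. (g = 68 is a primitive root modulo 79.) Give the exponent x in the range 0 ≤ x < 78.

Baby-step giant-step with m = ceil(sqrt(78)) = 9.
Baby table (68^j mod 79 for j=0..8):
  0:1  1:68  2:42  3:12  4:26  5:30  6:65  7:75
  8:44
Giant step factor: 68^(-9) ≡ 71 (mod 79).
Scan 41·71^i mod 79 for i = 0, 1, …:
  i=0: 41   i=1: 67   i=2: 17   i=3: 22
  i=4: 61   i=5: 65
Match at i=5, j=6: x = 5·9 + 6 = 51.

51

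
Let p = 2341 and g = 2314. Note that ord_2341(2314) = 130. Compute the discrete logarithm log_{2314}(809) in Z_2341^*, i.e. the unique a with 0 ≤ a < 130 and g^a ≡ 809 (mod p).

52

Baby-step giant-step with m = ceil(sqrt(130)) = 12.
Baby table (2314^j mod 2341 for j=0..11):
  0:1  1:2314  2:729  3:1386  4:34  5:1423  6:1376  7:304
  8:1156  9:1562  10:2305  11:972
Giant step factor: 2314^(-12) ≡ 774 (mod 2341).
Scan 809·774^i mod 2341 for i = 0, 1, …:
  i=0: 809   i=1: 1119   i=2: 2277   i=3: 1966
  i=4: 34
Match at i=4, j=4: a = 4·12 + 4 = 52.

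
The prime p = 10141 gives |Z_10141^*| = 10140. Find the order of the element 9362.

The order of 9362 must divide p − 1 = 10140 = 2^2 · 3 · 5 · 13^2.
Divisors: 1, 2, 3, 4, 5, 6, 10, 12, 13, 15, 20, 26, 30, 39, 52, 60, 65, 78, 130, 156, 169, 195, 260, 338, 390, 507, 676, 780, 845, 1014, 1690, 2028, 2535, 3380, 5070, 10140.
Check each in increasing order: 9362^1 ≡ 9362;  9362^2 ≡ 8522;  9362^3 ≡ 3717;  9362^4 ≡ 4783;  9362^5 ≡ 5931;  9362^6 ≡ 4047;  9362^10 ≡ 7773;  9362^12 ≡ 494;  9362^13 ≡ 532;  9362^15 ≡ 677;  9362^20 ≡ 9592;  9362^26 ≡ 9217;  9362^30 ≡ 1984;  9362^39 ≡ 5341;  9362^52 ≡ 1932;  9362^60 ≡ 1548;  9362^65 ≡ 3583;  9362^78 ≡ 9789;  9362^130 ≡ 9524;  9362^156 ≡ 2212;  9362^169 ≡ 428;  9362^195 ≡ 27;  9362^260 ≡ 5472;  9362^338 ≡ 646;  9362^390 ≡ 729;  9362^507 ≡ 2681;  9362^676 ≡ 1535;  9362^780 ≡ 4109;  9362^845 ≡ 7956;  9362^1014 ≡ 7933;  9362^1690 ≡ 7955;  9362^2028 ≡ 7584;  9362^2535 ≡ 10140;  9362^3380 ≡ 2185;  9362^5070 ≡ 1.
Smallest exponent giving 1 is 5070.

5070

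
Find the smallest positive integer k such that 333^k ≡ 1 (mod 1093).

The order of 333 must divide p − 1 = 1092 = 2^2 · 3 · 7 · 13.
Divisors: 1, 2, 3, 4, 6, 7, 12, 13, 14, 21, 26, 28, 39, 42, 52, 78, 84, 91, 156, 182, 273, 364, 546, 1092.
Check each in increasing order: 333^1 ≡ 333;  333^2 ≡ 496;  333^3 ≡ 125;  333^4 ≡ 91;  333^6 ≡ 323;  333^7 ≡ 445;  333^12 ≡ 494;  333^13 ≡ 552;  333^14 ≡ 192;  333^21 ≡ 186;  333^26 ≡ 850;  333^28 ≡ 795;  333^39 ≡ 303;  333^42 ≡ 713;  333^52 ≡ 27;  333^78 ≡ 1090;  333^84 ≡ 124;  333^91 ≡ 530;  333^156 ≡ 9;  333^182 ≡ 1092;  333^273 ≡ 563;  333^364 ≡ 1.
Smallest exponent giving 1 is 364.

364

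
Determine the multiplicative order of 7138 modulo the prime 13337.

6668

The order of 7138 must divide p − 1 = 13336 = 2^3 · 1667.
Divisors: 1, 2, 4, 8, 1667, 3334, 6668, 13336.
Check each in increasing order: 7138^1 ≡ 7138;  7138^2 ≡ 3704;  7138^4 ≡ 9180;  7138^8 ≡ 9234;  7138^1667 ≡ 1189;  7138^3334 ≡ 13336;  7138^6668 ≡ 1.
Smallest exponent giving 1 is 6668.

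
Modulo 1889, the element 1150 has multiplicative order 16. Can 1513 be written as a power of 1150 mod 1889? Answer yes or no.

1513 ∈ ⟨1150⟩ iff 1513^16 ≡ 1 (mod 1889), since |⟨1150⟩| = 16.
1513^16 mod 1889 = 709.
Since 709 ≠ 1, 1513 does not lie in the subgroup.

no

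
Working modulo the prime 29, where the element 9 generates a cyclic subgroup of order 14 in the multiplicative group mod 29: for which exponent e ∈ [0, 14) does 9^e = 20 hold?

8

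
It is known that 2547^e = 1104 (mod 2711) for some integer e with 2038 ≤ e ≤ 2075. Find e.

Compute 2547^2038 mod 2711 = 447, then multiply by 2547 repeatedly:
  2547^2038=447  2547^2039=2600  2547^2040=1938  2547^2041=2066  2547^2042=51
  2547^2043=2480  2547^2044=2641  2547^2045=636  2547^2046=1425  2547^2047=2157
  2547^2048=1393  2547^2049=1983  2547^2050=108  2547^2051=1265  2547^2052=1287
  2547^2053=390  2547^2054=1104
Found 1104 at exponent 2054.

2054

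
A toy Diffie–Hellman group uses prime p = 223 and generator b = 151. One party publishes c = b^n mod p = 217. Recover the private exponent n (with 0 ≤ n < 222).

Baby-step giant-step with m = ceil(sqrt(222)) = 15.
Baby table (151^j mod 223 for j=0..14):
  0:1  1:151  2:55  3:54  4:126  5:71  6:17  7:114
  8:43  9:26  10:135  11:92  12:66  13:154  14:62
Giant step factor: 151^(-15) ≡ 167 (mod 223).
Scan 217·167^i mod 223 for i = 0, 1, …:
  i=0: 217   i=1: 113   i=2: 139   i=3: 21
  i=4: 162   i=5: 71
Match at i=5, j=5: n = 5·15 + 5 = 80.

80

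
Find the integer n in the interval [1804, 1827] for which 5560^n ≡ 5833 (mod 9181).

Compute 5560^1804 mod 9181 = 3848, then multiply by 5560 repeatedly:
  5560^1804=3848  5560^1805=3150  5560^1806=5833
Found 5833 at exponent 1806.

1806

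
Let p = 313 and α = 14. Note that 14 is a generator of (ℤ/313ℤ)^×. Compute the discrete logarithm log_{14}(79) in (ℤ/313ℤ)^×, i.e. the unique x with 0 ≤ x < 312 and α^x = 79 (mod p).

Baby-step giant-step with m = ceil(sqrt(312)) = 18.
Baby table (14^j mod 313 for j=0..17):
  0:1  1:14  2:196  3:240  4:230  5:90  6:8  7:112
  8:3  9:42  10:275  11:94  12:64  13:270  14:24  15:23
  16:9  17:126
Giant step factor: 14^(-18) ≡ 151 (mod 313).
Scan 79·151^i mod 313 for i = 0, 1, …:
  i=0: 79   i=1: 35   i=2: 277   i=3: 198
  i=4: 163   i=5: 199   i=6: 1
Match at i=6, j=0: x = 6·18 + 0 = 108.

108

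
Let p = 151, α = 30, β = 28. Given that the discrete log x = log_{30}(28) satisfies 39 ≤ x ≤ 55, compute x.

39

Compute 30^39 mod 151 = 28, then multiply by 30 repeatedly:
  30^39=28
Found 28 at exponent 39.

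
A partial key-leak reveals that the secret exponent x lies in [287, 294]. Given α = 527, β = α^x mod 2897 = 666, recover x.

Compute 527^287 mod 2897 = 1930, then multiply by 527 repeatedly:
  527^287=1930  527^288=263  527^289=2442  527^290=666
Found 666 at exponent 290.

290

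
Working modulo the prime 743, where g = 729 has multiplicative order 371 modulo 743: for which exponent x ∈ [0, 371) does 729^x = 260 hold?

Baby-step giant-step with m = ceil(sqrt(371)) = 20.
Baby table (729^j mod 743 for j=0..19):
  0:1  1:729  2:196  3:228  4:523  5:108  6:717  7:364
  8:105  9:16  10:519  11:164  12:676  13:195  14:242  15:327
  16:623  17:194  18:256  19:131
Giant step factor: 729^(-20) ≡ 664 (mod 743).
Scan 260·664^i mod 743 for i = 0, 1, …:
  i=0: 260   i=1: 264   i=2: 691   i=3: 393
  i=4: 159   i=5: 70   i=6: 414   i=7: 729
Match at i=7, j=1: x = 7·20 + 1 = 141.

141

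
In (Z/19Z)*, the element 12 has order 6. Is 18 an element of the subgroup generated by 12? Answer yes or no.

yes

⟨12⟩ has order 6; its elements mod 19 are {1, 7, 8, 11, 12, 18}.
18 is in this set.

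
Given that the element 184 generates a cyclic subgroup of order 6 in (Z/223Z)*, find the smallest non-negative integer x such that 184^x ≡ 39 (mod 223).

Successive powers of 184 modulo 223:
  184^0=1  184^1=184  184^2=183  184^3=222  184^4=39
So 184^4 ≡ 39 (mod 223), giving x = 4.

4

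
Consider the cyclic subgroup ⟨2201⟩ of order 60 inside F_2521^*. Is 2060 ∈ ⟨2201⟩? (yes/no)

2060 ∈ ⟨2201⟩ iff 2060^60 ≡ 1 (mod 2521), since |⟨2201⟩| = 60.
2060^60 mod 2521 = 1.
Since 1 = 1, 2060 lies in the subgroup.

yes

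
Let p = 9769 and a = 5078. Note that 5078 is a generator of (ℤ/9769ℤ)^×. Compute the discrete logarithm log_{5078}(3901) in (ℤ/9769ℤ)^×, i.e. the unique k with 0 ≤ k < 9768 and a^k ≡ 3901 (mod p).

Baby-step giant-step with m = ceil(sqrt(9768)) = 99.
Baby table (5078^j mod 9769 for j=0..98):
  0:1  1:5078  2:5693  3:2583  4:6476  5:2674  6:9431  7:2980
  8:259  9:6156  10:9137  11:4705  12:6785  13:8736  14:379  15:69
  16:8467  17:2057  18:2385  19:7239  20:8664  21:5985  22:471  23:8102
  24:4697  25:5237  26:2268  27:9022  28:6875  29:6613  30:4761  31:7852
  32:5167  33:8261  34:1272  35:1907  36:2667  37:3192  38:2205  39:1716
  40:9669  41:188  42:7071  43:5463  44:6923  45:6132  46:4493  47:4839
  48:3407  49:9616  50:4586  51:8181  52:5330  53:5610  54:1176  55:2869
  56:3203  57:9218  58:5725  59:8775  60:3041  61:7178  62:1745  63:627
  64:8981  65:3826  66:7656  67:6317  68:6099  69:2992  70:2581  71:6089
  72:1057  73:4265  74:9566  75:4680  76:6832  77:3177  78:4187  79:4242
  80:231  81:738  82:6037  83:764  84:1299  85:2247  86:74  87:4550
  88:1215  89:5531  90:543  91:2496  92:4295  93:5602  94:9397  95:6170
  96:2077  97:6255  98:3871
Giant step factor: 5078^(-99) ≡ 577 (mod 9769).
Scan 3901·577^i mod 9769 for i = 0, 1, …:
  i=0: 3901   i=1: 4007   i=2: 6555   i=3: 1632
  i=4: 3840   i=5: 7886   i=6: 7637   i=7: 730
  i=8: 1143   i=9: 4988     …   i=25: 8160
  i=26: 9431
Match at i=26, j=6: k = 26·99 + 6 = 2580.

2580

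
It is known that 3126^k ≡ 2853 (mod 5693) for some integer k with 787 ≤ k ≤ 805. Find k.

Compute 3126^787 mod 5693 = 5298, then multiply by 3126 repeatedly:
  3126^787=5298  3126^788=611  3126^789=2831  3126^790=2784  3126^791=3880
  3126^792=2790  3126^793=5557  3126^794=1839  3126^795=4477  3126^796=1708
  3126^797=4867  3126^798=2546  3126^799=5675  3126^800=662  3126^801=2853
Found 2853 at exponent 801.

801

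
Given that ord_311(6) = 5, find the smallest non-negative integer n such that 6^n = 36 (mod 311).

2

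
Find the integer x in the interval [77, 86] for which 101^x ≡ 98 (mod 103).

Compute 101^77 mod 103 = 65, then multiply by 101 repeatedly:
  101^77=65  101^78=76  101^79=54  101^80=98
Found 98 at exponent 80.

80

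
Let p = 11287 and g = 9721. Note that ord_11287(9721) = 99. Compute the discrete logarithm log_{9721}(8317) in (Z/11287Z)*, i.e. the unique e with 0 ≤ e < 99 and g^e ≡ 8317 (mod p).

Baby-step giant-step with m = ceil(sqrt(99)) = 10.
Baby table (9721^j mod 11287 for j=0..9):
  0:1  1:9721  2:3077  3:967  4:9423  5:6978  6:9555  7:3432
  8:9387  9:6919
Giant step factor: 9721^(-10) ≡ 10331 (mod 11287).
Scan 8317·10331^i mod 11287 for i = 0, 1, …:
  i=0: 8317   i=1: 6283   i=2: 9423
Match at i=2, j=4: e = 2·10 + 4 = 24.

24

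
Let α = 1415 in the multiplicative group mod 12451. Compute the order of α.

The order of 1415 must divide p − 1 = 12450 = 2 · 3 · 5^2 · 83.
Divisors: 1, 2, 3, 5, 6, 10, 15, 25, 30, 50, 75, 83, 150, 166, 249, 415, 498, 830, 1245, 2075, 2490, 4150, 6225, 12450.
Check each in increasing order: 1415^1 ≡ 1415;  1415^2 ≡ 10065;  1415^3 ≡ 10482;  1415^5 ≡ 4007;  1415^6 ≡ 4700;  1415^10 ≡ 6710;  1415^15 ≡ 5261;  1415^25 ≡ 2725;  1415^30 ≡ 11999;  1415^50 ≡ 4829;  1415^75 ≡ 10769;  1415^83 ≡ 3029;  1415^150 ≡ 2747;  1415^166 ≡ 10905;  1415^249 ≡ 11193;  1415^415 ≡ 2512;  1415^498 ≡ 1287;  1415^830 ≡ 9938;  1415^1245 ≡ 1.
Smallest exponent giving 1 is 1245.

1245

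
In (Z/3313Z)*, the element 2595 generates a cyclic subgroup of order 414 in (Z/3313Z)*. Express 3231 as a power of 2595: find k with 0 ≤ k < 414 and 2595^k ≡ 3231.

Baby-step giant-step with m = ceil(sqrt(414)) = 21.
Baby table (2595^j mod 3313 for j=0..20):
  0:1  1:2595  2:2009  3:2006  4:847  5:1446  6:2054  7:2826
  8:1801  9:2265  10:413  11:1636  12:1467  13:228  14:1946  15:858
  16:174  17:962  18:1701  19:1179  20:1606
Giant step factor: 2595^(-21) ≡ 18 (mod 3313).
Scan 3231·18^i mod 3313 for i = 0, 1, …:
  i=0: 3231   i=1: 1837   i=2: 3249   i=3: 2161
  i=4: 2455   i=5: 1121   i=6: 300   i=7: 2087
  i=8: 1123   i=9: 336     …   i=13: 1738
  i=14: 1467
Match at i=14, j=12: k = 14·21 + 12 = 306.

306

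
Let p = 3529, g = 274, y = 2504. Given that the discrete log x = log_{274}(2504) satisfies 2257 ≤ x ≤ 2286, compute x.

2277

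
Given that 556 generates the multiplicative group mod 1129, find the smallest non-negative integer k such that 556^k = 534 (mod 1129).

737

Baby-step giant-step with m = ceil(sqrt(1128)) = 34.
Baby table (556^j mod 1129 for j=0..33):
  0:1  1:556  2:919  3:656  4:69  5:1107  6:187  7:104
  8:245  9:740  10:484  11:402  12:1099  13:255  14:655  15:642
  16:188  17:660  18:35  19:267  20:553  21:380  22:157  23:359
  24:900  25:253  26:672  27:1062  28:5  29:522  30:79  31:1022
  32:345  33:1019
Giant step factor: 556^(-34) ≡ 774 (mod 1129).
Scan 534·774^i mod 1129 for i = 0, 1, …:
  i=0: 534   i=1: 102   i=2: 1047   i=3: 885
  i=4: 816   i=5: 473   i=6: 306   i=7: 883
  i=8: 397   i=9: 190     …   i=20: 352
  i=21: 359
Match at i=21, j=23: k = 21·34 + 23 = 737.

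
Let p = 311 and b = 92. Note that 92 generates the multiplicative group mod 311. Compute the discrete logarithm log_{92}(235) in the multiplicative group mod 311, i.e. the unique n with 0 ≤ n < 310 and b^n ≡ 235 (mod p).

188

Baby-step giant-step with m = ceil(sqrt(310)) = 18.
Baby table (92^j mod 311 for j=0..17):
  0:1  1:92  2:67  3:255  4:135  5:291  6:26  7:215
  8:187  9:99  10:89  11:102  12:54  13:303  14:197  15:86
  16:137  17:164
Giant step factor: 92^(-18) ≡ 173 (mod 311).
Scan 235·173^i mod 311 for i = 0, 1, …:
  i=0: 235   i=1: 225   i=2: 50   i=3: 253
  i=4: 229   i=5: 120   i=6: 234   i=7: 52
  i=8: 288   i=9: 64   i=10: 187
Match at i=10, j=8: n = 10·18 + 8 = 188.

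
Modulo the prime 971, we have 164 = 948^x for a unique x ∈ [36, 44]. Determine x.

39

Compute 948^36 mod 971 = 554, then multiply by 948 repeatedly:
  948^36=554  948^37=852  948^38=795  948^39=164
Found 164 at exponent 39.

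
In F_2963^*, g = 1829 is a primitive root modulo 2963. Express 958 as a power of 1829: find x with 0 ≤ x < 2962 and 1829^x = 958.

1674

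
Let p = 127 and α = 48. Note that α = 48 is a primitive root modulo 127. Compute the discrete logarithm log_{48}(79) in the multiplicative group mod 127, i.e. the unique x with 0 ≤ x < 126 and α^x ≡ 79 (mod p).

64

Baby-step giant-step with m = ceil(sqrt(126)) = 12.
Baby table (48^j mod 127 for j=0..11):
  0:1  1:48  2:18  3:102  4:70  5:58  6:117  7:28
  8:74  9:123  10:62  11:55
Giant step factor: 48^(-12) ≡ 47 (mod 127).
Scan 79·47^i mod 127 for i = 0, 1, …:
  i=0: 79   i=1: 30   i=2: 13   i=3: 103
  i=4: 15   i=5: 70
Match at i=5, j=4: x = 5·12 + 4 = 64.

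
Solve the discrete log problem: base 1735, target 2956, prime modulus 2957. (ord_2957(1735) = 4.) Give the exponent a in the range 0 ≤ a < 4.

Successive powers of 1735 modulo 2957:
  1735^0=1  1735^1=1735  1735^2=2956
So 1735^2 ≡ 2956 (mod 2957), giving a = 2.

2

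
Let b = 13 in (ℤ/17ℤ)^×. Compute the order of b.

4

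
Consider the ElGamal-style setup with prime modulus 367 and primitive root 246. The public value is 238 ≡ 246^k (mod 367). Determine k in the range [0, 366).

Baby-step giant-step with m = ceil(sqrt(366)) = 20.
Baby table (246^j mod 367 for j=0..19):
  0:1  1:246  2:328  3:315  4:53  5:193  6:135  7:180
  8:240  9:320  10:182  11:365  12:242  13:78  14:104  15:261
  16:348  17:97  18:7  19:254
Giant step factor: 246^(-20) ≡ 82 (mod 367).
Scan 238·82^i mod 367 for i = 0, 1, …:
  i=0: 238   i=1: 65   i=2: 192   i=3: 330
  i=4: 269   i=5: 38   i=6: 180
Match at i=6, j=7: k = 6·20 + 7 = 127.

127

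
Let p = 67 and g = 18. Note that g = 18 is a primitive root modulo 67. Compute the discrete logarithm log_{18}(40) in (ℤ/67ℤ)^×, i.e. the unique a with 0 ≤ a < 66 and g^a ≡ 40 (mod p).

42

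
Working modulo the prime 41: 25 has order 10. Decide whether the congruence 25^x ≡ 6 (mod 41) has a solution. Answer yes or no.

no

⟨25⟩ has order 10; its elements mod 41 are {1, 4, 10, 16, 18, 23, 25, 31, 37, 40}.
6 is not in this set.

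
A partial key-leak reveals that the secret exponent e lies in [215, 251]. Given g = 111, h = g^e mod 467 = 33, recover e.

241

Compute 111^215 mod 467 = 377, then multiply by 111 repeatedly:
  111^215=377  111^216=284  111^217=235  111^218=400  111^219=35
  111^220=149  111^221=194  111^222=52  111^223=168  111^224=435
  111^225=184  111^226=343  111^227=246  111^228=220  111^229=136
  111^230=152  111^231=60  111^232=122  111^233=466  111^234=356
  111^235=288  111^236=212  111^237=182  111^238=121  111^239=355
  111^240=177  111^241=33
Found 33 at exponent 241.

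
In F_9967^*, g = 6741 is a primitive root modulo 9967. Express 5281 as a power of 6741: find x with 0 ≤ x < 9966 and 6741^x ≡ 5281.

6932

Baby-step giant-step with m = ceil(sqrt(9966)) = 100.
Baby table (6741^j mod 9967 for j=0..99):
  0:1  1:6741  2:1528  3:4337  4:2506  5:8848  6:1840  7:4492
  8:826  9:6480  10:6286  11:4209  12:6787  13:2637  14:4856  15:2668
  16:4520  17:201  18:9396  19:8118  20:4608  21:5356  22:4322  23:1061
  24:5862  25:6554  26:6770  27:7644  28:8781  29:8675  30:1786  31:9257
  32:8017  33:1523  34:533  35:4833  36:7097  37:9244  38:120  39:1593
  40:3954  41:2156  42:1710  43:5258  44:1526  45:822  46:9417  47:174
  48:6795  49:6730  50:7113  51:7463  52:4634  53:1216  54:4182  55:4186
  56:1249  57:7361  58:4775  59:4832  60:356  61:7716  62:5750  63:9054
  64:5073  65:316  66:7185  67:4432  68:5013  69:4503  70:5208  71:3354
  72:4158  73:1874  74:4445  75:2943  76:4433  77:1787  78:6031  79:9545
  80:5860  81:3039  82:3714  83:8937  84:3769  85:946  86:8073  87:273
  88:6365  89:8497  90:7895  91:6382  92:3490  93:3970  94:375  95:6224
  96:4881  97:1754  98:2852  99:8956
Giant step factor: 6741^(-100) ≡ 4618 (mod 9967).
Scan 5281·4618^i mod 9967 for i = 0, 1, …:
  i=0: 5281   i=1: 8376   i=2: 8408   i=3: 6679
  i=4: 5724   i=5: 948   i=6: 2351   i=7: 2855
  i=8: 8016   i=9: 450     …   i=68: 5132
  i=69: 8017
Match at i=69, j=32: x = 69·100 + 32 = 6932.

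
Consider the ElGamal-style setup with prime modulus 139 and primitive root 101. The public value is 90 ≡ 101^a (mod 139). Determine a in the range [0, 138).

Baby-step giant-step with m = ceil(sqrt(138)) = 12.
Baby table (101^j mod 139 for j=0..11):
  0:1  1:101  2:54  3:33  4:136  5:114  6:116  7:40
  8:9  9:75  10:69  11:19
Giant step factor: 101^(-12) ≡ 36 (mod 139).
Scan 90·36^i mod 139 for i = 0, 1, …:
  i=0: 90   i=1: 43   i=2: 19
Match at i=2, j=11: a = 2·12 + 11 = 35.

35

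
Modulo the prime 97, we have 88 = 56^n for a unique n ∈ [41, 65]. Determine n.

Compute 56^41 mod 97 = 23, then multiply by 56 repeatedly:
  56^41=23  56^42=27  56^43=57  56^44=88
Found 88 at exponent 44.

44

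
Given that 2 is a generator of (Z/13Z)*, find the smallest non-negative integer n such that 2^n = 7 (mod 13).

Successive powers of 2 modulo 13:
  2^0=1  2^1=2  2^2=4  2^3=8  2^4=3  2^5=6
  2^6=12  2^7=11  2^8=9  2^9=5  2^10=10  2^11=7
So 2^11 ≡ 7 (mod 13), giving n = 11.

11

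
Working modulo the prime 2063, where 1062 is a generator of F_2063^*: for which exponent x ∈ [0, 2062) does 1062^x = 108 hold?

Baby-step giant-step with m = ceil(sqrt(2062)) = 46.
Baby table (1062^j mod 2063 for j=0..45):
  0:1  1:1062  2:1446  3:780  4:1097  5:1482  6:1878  7:1578
  8:680  9:110  10:1292  11:209  12:1217  13:1016  14:43  15:280
  16:288  17:532  18:1785  19:1836  20:297  21:1838  22:358  23:604
  24:1918  25:735  26:756  27:365  28:1849  29:1725  30:6  31:183
  32:424  33:554  34:393  35:640  36:953  37:1216  38:2017  39:660
  40:1563  41:1254  42:1113  43:1970  44:258  45:1680
Giant step factor: 1062^(-46) ≡ 1090 (mod 2063).
Scan 108·1090^i mod 2063 for i = 0, 1, …:
  i=0: 108   i=1: 129   i=2: 326   i=3: 504
  i=4: 602   i=5: 146   i=6: 289   i=7: 1434
  i=8: 1369   i=9: 661     …   i=16: 410
  i=17: 1292
Match at i=17, j=10: x = 17·46 + 10 = 792.

792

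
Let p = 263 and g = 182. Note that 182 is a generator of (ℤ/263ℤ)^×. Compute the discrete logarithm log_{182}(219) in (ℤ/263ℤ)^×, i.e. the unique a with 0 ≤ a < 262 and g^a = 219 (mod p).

Successive powers of 182 modulo 263:
  182^0=1  182^1=182  182^2=249  182^3=82  182^4=196  182^5=167
  182^6=149  182^7=29  182^8=18  182^9=120  182^10=11  182^11=161
  182^12=109  182^13=113  182^14=52  182^15=259  182^16=61  182^17=56
  182^18=198  182^19=5  182^20=121  182^21=193  182^22=147  182^23=191
  182^24=46  182^25=219
So 182^25 ≡ 219 (mod 263), giving a = 25.

25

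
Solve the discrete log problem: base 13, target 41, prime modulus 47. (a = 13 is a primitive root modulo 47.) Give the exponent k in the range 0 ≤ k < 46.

Baby-step giant-step with m = ceil(sqrt(46)) = 7.
Baby table (13^j mod 47 for j=0..6):
  0:1  1:13  2:28  3:35  4:32  5:40  6:3
Giant step factor: 13^(-7) ≡ 41 (mod 47).
Scan 41·41^i mod 47 for i = 0, 1, …:
  i=0: 41   i=1: 36   i=2: 19   i=3: 27
  i=4: 26   i=5: 32
Match at i=5, j=4: k = 5·7 + 4 = 39.

39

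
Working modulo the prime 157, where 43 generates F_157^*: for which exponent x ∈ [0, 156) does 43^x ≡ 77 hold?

83

Baby-step giant-step with m = ceil(sqrt(156)) = 13.
Baby table (43^j mod 157 for j=0..12):
  0:1  1:43  2:122  3:65  4:126  5:80  6:143  7:26
  8:19  9:32  10:120  11:136  12:39
Giant step factor: 43^(-13) ≡ 135 (mod 157).
Scan 77·135^i mod 157 for i = 0, 1, …:
  i=0: 77   i=1: 33   i=2: 59   i=3: 115
  i=4: 139   i=5: 82   i=6: 80
Match at i=6, j=5: x = 6·13 + 5 = 83.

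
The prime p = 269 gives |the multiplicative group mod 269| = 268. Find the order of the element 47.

The order of 47 must divide p − 1 = 268 = 2^2 · 67.
Divisors: 1, 2, 4, 67, 134, 268.
Check each in increasing order: 47^1 ≡ 47;  47^2 ≡ 57;  47^4 ≡ 21;  47^67 ≡ 1.
Smallest exponent giving 1 is 67.

67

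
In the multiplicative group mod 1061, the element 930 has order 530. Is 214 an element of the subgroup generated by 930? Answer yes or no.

214 ∈ ⟨930⟩ iff 214^530 ≡ 1 (mod 1061), since |⟨930⟩| = 530.
214^530 mod 1061 = 1.
Since 1 = 1, 214 lies in the subgroup.

yes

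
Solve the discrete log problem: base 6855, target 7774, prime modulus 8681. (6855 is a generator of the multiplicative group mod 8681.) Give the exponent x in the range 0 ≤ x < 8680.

Baby-step giant-step with m = ceil(sqrt(8680)) = 94.
Baby table (6855^j mod 8681 for j=0..93):
  0:1  1:6855  2:772  3:5331  4:5676  5:738  6:6648  7:5471
  8:1785  9:4646  10:6422  11:1459  12:933  13:6499  14:8434  15:8291
  16:298  17:2755  18:4350  19:15  20:7334  21:2899  22:1836  23:7011
  24:2389  25:4229  26:3936  27:732  28:242  29:839  30:4523  31:5314
  32:1994  33:4976  34:2831  35:4470  36:6601  37:4483  38:225  39:5838
  40:80  41:1497  42:993  43:1111  44:2668  45:6954  46:2299  47:3630
  48:3904  49:7078  50:1581  51:3867  52:5192  53:7741  54:6283  55:3524
  56:6478  57:3375  58:760  59:1200  60:5093  61:6214  62:7984  63:5296
  64:138  65:8442  66:2364  67:6474  68:1998  69:6353  70:5919  71:8432
  72:3262  73:7435  74:774  75:1679  76:7220  77:2719  78:638  79:6947
  80:6400  81:6907  82:1311  83:2070  84:5096  85:736  86:1619  87:3927
  88:8485  89:1975  90:4946  91:5525  92:7353  93:2929
Giant step factor: 6855^(-94) ≡ 172 (mod 8681).
Scan 7774·172^i mod 8681 for i = 0, 1, …:
  i=0: 7774   i=1: 254   i=2: 283   i=3: 5271
  i=4: 3788   i=5: 461   i=6: 1163   i=7: 373
  i=8: 3389   i=9: 1281     …   i=63: 2917
  i=64: 6907
Match at i=64, j=81: x = 64·94 + 81 = 6097.

6097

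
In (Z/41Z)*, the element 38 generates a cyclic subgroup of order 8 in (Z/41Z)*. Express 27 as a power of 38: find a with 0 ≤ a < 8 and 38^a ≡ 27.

7

Successive powers of 38 modulo 41:
  38^0=1  38^1=38  38^2=9  38^3=14  38^4=40  38^5=3
  38^6=32  38^7=27
So 38^7 ≡ 27 (mod 41), giving a = 7.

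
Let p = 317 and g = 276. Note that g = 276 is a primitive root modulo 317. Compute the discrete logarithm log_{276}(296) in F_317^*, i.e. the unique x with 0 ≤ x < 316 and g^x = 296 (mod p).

235

Baby-step giant-step with m = ceil(sqrt(316)) = 18.
Baby table (276^j mod 317 for j=0..17):
  0:1  1:276  2:96  3:185  4:23  5:8  6:306  7:134
  8:212  9:184  10:64  11:229  12:121  13:111  14:204  15:195
  16:247  17:17
Giant step factor: 276^(-18) ≡ 161 (mod 317).
Scan 296·161^i mod 317 for i = 0, 1, …:
  i=0: 296   i=1: 106   i=2: 265   i=3: 187
  i=4: 309   i=5: 297   i=6: 267   i=7: 192
  i=8: 163   i=9: 249   i=10: 147   i=11: 209
  i=12: 47   i=13: 276
Match at i=13, j=1: x = 13·18 + 1 = 235.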